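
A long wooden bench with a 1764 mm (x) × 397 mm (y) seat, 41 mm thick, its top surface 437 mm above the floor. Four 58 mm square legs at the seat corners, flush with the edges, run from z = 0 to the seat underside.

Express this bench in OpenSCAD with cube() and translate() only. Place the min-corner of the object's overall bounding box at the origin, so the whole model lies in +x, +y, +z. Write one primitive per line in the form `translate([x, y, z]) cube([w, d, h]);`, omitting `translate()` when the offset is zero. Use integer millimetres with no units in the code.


translate([0, 0, 396]) cube([1764, 397, 41]);
cube([58, 58, 396]);
translate([0, 339, 0]) cube([58, 58, 396]);
translate([1706, 0, 0]) cube([58, 58, 396]);
translate([1706, 339, 0]) cube([58, 58, 396]);


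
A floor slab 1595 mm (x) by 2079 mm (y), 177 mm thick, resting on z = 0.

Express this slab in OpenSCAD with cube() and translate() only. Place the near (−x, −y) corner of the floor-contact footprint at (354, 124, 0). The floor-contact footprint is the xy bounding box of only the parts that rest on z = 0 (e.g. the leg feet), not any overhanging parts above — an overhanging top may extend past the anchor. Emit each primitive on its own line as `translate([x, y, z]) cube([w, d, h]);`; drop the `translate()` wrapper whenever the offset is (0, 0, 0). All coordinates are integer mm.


translate([354, 124, 0]) cube([1595, 2079, 177]);


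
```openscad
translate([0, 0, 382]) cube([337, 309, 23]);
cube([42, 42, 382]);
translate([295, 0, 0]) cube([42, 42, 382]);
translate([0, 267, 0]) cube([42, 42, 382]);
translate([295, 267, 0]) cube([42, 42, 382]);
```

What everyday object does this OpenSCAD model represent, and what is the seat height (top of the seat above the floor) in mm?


A stool. The seat height is 405 mm.

A 337×309×23 slab at z = 382 on four corner posts — a stool. The seat top is 382 + 23 = 405 mm.


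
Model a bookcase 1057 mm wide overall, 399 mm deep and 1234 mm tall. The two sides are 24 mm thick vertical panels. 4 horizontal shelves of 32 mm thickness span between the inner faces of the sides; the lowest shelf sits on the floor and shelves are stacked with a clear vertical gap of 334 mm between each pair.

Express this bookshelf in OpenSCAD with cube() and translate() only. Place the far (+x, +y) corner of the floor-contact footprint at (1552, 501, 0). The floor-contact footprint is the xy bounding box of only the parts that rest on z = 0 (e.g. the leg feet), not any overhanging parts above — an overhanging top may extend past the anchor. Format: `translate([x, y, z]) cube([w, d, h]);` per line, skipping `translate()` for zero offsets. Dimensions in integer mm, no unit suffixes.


translate([495, 102, 0]) cube([24, 399, 1234]);
translate([1528, 102, 0]) cube([24, 399, 1234]);
translate([519, 102, 0]) cube([1009, 399, 32]);
translate([519, 102, 366]) cube([1009, 399, 32]);
translate([519, 102, 732]) cube([1009, 399, 32]);
translate([519, 102, 1098]) cube([1009, 399, 32]);


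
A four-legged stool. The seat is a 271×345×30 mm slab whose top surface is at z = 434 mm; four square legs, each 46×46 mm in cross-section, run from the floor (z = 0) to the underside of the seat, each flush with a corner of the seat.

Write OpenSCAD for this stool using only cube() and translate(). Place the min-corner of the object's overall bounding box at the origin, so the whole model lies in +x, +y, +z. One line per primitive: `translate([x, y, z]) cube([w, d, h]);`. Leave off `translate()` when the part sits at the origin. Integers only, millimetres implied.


// leg_h = 434 - 30 = 404
translate([0, 0, 404]) cube([271, 345, 30]);
cube([46, 46, 404]);
translate([225, 0, 0]) cube([46, 46, 404]);
translate([0, 299, 0]) cube([46, 46, 404]);
translate([225, 299, 0]) cube([46, 46, 404]);


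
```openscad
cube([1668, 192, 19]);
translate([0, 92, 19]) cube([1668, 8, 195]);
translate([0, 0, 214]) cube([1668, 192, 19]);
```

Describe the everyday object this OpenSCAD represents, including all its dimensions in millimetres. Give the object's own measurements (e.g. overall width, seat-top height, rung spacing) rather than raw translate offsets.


An I-beam lying along x, 1668 mm long. Overall section height 233 mm. Two flanges 192 mm wide (y) and 19 mm thick, one on the floor and one at the top; a web 8 mm thick runs between them, centred on the flange width.


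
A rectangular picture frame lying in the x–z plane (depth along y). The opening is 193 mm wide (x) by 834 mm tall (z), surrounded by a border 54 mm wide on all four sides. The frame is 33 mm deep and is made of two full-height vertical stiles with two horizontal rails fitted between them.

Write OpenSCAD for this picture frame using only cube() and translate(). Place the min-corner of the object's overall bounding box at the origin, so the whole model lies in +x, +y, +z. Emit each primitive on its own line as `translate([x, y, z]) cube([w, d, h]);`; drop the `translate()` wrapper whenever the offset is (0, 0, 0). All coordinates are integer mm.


cube([54, 33, 942]);
translate([247, 0, 0]) cube([54, 33, 942]);
translate([54, 0, 0]) cube([193, 33, 54]);
translate([54, 0, 888]) cube([193, 33, 54]);


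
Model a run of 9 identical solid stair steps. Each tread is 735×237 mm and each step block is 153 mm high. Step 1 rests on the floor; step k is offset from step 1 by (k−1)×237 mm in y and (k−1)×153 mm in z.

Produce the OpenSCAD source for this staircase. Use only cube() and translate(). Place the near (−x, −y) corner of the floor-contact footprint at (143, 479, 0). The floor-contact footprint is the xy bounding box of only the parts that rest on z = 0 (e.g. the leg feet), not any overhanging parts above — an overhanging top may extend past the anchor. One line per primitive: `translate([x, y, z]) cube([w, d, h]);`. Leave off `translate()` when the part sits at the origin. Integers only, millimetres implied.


translate([143, 479, 0]) cube([735, 237, 153]);
translate([143, 716, 153]) cube([735, 237, 153]);
translate([143, 953, 306]) cube([735, 237, 153]);
translate([143, 1190, 459]) cube([735, 237, 153]);
translate([143, 1427, 612]) cube([735, 237, 153]);
translate([143, 1664, 765]) cube([735, 237, 153]);
translate([143, 1901, 918]) cube([735, 237, 153]);
translate([143, 2138, 1071]) cube([735, 237, 153]);
translate([143, 2375, 1224]) cube([735, 237, 153]);


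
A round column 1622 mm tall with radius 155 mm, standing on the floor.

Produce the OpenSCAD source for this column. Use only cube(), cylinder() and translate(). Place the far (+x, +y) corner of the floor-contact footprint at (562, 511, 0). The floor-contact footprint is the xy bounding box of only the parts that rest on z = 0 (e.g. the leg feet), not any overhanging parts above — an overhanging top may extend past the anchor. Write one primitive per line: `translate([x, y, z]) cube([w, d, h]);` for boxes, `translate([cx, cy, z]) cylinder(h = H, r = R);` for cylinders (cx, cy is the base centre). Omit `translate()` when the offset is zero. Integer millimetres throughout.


translate([407, 356, 0]) cylinder(h = 1622, r = 155);


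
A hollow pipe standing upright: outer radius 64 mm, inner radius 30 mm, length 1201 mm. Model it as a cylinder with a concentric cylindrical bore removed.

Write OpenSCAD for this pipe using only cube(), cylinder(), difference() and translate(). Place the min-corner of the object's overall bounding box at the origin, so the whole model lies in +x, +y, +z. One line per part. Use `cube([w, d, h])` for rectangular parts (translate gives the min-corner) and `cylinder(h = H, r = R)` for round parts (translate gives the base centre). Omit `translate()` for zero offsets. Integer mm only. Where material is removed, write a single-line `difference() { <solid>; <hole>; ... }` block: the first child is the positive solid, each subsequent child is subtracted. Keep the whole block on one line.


difference() { translate([64, 64, 0]) cylinder(h = 1201, r = 64); translate([64, 64, 0]) cylinder(h = 1201, r = 30); }


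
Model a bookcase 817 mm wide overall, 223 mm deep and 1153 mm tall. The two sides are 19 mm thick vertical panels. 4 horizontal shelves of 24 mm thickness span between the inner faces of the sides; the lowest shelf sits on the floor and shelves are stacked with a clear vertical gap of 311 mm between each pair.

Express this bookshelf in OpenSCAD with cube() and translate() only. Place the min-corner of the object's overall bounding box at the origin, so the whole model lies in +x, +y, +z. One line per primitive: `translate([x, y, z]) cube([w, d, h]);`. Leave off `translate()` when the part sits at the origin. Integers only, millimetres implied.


cube([19, 223, 1153]);
translate([798, 0, 0]) cube([19, 223, 1153]);
translate([19, 0, 0]) cube([779, 223, 24]);
translate([19, 0, 335]) cube([779, 223, 24]);
translate([19, 0, 670]) cube([779, 223, 24]);
translate([19, 0, 1005]) cube([779, 223, 24]);


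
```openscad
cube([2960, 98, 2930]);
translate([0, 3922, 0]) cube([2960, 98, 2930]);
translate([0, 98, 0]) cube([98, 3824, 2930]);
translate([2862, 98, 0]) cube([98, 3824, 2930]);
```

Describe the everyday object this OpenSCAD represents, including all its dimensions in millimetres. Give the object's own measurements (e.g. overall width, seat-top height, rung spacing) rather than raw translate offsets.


The wall frame of a small rectangular building: four walls, each 2930 mm tall and 98 mm thick, enclosing a footprint 2960 mm (x) by 4020 mm (y) outside-to-outside, with no floor or roof. The front and back walls (the −y and +y sides) span the full width; the two side walls fit between them.


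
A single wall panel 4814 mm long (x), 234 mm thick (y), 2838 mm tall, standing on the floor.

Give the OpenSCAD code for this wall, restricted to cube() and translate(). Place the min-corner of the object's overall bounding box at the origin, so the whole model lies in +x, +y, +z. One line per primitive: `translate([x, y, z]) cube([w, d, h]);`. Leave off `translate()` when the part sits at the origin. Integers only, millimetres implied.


cube([4814, 234, 2838]);


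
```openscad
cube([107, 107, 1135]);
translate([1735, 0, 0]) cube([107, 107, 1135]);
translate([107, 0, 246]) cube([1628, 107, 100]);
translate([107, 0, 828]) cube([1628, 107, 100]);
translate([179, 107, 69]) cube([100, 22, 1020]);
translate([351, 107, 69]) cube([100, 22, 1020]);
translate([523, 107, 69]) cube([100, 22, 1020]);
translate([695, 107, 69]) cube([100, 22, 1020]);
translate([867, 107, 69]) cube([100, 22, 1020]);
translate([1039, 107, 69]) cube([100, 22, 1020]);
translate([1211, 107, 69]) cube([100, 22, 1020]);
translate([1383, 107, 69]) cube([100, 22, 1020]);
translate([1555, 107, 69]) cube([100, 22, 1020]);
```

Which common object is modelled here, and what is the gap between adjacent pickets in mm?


A fence section. The picket gap is 72 mm.

Two posts, two rails, 9 pickets — a fence section. Span 1628 mm holds 9 pickets of 100 mm with 10 equal gaps: ⌊(1628 − 9·100) / 10⌋ = 72 mm.


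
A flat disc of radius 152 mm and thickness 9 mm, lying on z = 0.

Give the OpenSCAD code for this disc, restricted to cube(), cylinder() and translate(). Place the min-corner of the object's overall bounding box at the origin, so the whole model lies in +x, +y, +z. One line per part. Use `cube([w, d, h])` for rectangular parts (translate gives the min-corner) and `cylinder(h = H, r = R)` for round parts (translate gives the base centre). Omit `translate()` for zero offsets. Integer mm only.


translate([152, 152, 0]) cylinder(h = 9, r = 152);


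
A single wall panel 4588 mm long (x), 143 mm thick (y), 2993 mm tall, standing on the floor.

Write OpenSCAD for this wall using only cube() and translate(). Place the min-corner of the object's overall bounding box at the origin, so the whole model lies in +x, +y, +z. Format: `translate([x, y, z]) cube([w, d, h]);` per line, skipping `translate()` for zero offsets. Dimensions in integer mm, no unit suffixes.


cube([4588, 143, 2993]);


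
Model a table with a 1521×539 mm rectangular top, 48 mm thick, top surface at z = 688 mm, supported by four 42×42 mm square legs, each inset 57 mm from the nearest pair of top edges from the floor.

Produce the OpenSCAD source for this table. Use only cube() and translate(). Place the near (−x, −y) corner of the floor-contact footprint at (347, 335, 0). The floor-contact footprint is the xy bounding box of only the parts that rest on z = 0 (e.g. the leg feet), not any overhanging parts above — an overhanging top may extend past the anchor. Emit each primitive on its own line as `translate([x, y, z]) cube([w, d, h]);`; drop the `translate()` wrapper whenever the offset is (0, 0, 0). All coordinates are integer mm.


translate([290, 278, 640]) cube([1521, 539, 48]);
translate([347, 335, 0]) cube([42, 42, 640]);
translate([1712, 335, 0]) cube([42, 42, 640]);
translate([347, 718, 0]) cube([42, 42, 640]);
translate([1712, 718, 0]) cube([42, 42, 640]);


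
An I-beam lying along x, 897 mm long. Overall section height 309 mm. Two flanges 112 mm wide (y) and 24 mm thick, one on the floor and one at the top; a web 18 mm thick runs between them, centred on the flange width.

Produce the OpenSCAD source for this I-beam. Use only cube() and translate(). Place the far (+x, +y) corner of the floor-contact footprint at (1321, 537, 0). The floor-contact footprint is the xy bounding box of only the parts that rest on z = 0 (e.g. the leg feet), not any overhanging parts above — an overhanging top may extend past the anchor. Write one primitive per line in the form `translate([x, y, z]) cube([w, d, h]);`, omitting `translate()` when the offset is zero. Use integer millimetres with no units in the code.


translate([424, 425, 0]) cube([897, 112, 24]);
translate([424, 472, 24]) cube([897, 18, 261]);
translate([424, 425, 285]) cube([897, 112, 24]);


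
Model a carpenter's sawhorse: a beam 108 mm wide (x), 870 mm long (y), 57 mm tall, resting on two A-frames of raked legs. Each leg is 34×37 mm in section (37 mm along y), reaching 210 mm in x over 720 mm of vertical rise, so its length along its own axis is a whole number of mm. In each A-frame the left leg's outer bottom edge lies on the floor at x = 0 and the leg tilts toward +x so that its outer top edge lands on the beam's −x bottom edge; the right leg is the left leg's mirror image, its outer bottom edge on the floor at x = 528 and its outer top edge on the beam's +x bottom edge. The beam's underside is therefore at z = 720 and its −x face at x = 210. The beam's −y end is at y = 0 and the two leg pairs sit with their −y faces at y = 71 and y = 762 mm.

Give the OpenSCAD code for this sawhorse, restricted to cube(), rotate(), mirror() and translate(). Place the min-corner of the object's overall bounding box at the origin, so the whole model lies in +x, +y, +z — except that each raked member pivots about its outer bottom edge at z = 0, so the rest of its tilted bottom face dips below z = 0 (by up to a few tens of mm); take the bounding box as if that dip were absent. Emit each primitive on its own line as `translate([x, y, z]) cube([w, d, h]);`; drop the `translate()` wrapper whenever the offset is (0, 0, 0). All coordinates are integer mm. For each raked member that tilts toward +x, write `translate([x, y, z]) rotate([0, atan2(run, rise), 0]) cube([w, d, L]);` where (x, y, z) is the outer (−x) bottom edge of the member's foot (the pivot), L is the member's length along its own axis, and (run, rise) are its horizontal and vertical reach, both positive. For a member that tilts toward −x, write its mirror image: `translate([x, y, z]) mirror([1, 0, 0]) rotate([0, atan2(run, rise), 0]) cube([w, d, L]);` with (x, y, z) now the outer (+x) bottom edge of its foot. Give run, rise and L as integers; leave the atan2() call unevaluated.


// leg length = √(210² + 720²) = 750
// right-leg outer foot x = 2·210 + 108 = 528
// beam min-corner = (210, 0, 720)
translate([210, 0, 720]) cube([108, 870, 57]);
translate([0, 71, 0]) rotate([0, atan2(210, 720), 0]) cube([34, 37, 750]);
translate([528, 71, 0]) mirror([1, 0, 0]) rotate([0, atan2(210, 720), 0]) cube([34, 37, 750]);
translate([0, 762, 0]) rotate([0, atan2(210, 720), 0]) cube([34, 37, 750]);
translate([528, 762, 0]) mirror([1, 0, 0]) rotate([0, atan2(210, 720), 0]) cube([34, 37, 750]);


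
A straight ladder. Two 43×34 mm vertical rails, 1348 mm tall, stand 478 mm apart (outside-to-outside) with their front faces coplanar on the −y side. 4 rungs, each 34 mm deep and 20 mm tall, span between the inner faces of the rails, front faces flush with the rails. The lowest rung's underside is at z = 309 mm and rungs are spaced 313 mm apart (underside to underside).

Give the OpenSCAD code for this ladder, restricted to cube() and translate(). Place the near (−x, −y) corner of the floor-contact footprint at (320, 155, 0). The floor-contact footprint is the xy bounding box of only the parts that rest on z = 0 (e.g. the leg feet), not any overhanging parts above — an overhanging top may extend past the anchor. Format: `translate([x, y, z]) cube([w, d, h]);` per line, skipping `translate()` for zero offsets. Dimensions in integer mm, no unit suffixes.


translate([320, 155, 0]) cube([43, 34, 1348]);
translate([755, 155, 0]) cube([43, 34, 1348]);
translate([363, 155, 309]) cube([392, 34, 20]);
translate([363, 155, 622]) cube([392, 34, 20]);
translate([363, 155, 935]) cube([392, 34, 20]);
translate([363, 155, 1248]) cube([392, 34, 20]);


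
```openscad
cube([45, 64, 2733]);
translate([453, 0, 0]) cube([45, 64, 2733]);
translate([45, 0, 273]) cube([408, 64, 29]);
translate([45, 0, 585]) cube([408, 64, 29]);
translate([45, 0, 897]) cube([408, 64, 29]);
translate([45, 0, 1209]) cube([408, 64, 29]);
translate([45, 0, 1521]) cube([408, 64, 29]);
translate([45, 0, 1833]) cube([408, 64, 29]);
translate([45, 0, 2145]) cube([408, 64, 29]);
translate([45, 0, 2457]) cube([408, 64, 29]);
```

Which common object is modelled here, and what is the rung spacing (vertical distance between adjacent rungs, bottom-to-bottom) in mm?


A ladder. The rung spacing is 312 mm.

Two tall 45×64 posts with 8 short bars between them — a ladder. Adjacent rungs sit at z = 273 and z = 585, so the spacing is 585 − 273 = 312 mm.


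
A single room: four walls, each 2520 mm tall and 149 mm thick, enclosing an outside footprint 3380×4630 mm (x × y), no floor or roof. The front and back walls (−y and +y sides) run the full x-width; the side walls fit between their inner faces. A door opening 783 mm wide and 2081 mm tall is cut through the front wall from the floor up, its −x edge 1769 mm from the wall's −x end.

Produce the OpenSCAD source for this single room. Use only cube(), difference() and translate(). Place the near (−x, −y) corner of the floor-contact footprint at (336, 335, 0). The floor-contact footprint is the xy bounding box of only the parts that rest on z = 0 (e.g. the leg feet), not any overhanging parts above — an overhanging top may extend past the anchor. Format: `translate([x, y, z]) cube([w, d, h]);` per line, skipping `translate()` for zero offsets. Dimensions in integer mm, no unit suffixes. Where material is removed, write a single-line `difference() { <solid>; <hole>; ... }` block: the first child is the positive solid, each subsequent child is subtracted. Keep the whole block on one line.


difference() { translate([336, 335, 0]) cube([3380, 149, 2520]); translate([2105, 335, 0]) cube([783, 149, 2081]); }
translate([336, 4816, 0]) cube([3380, 149, 2520]);
translate([336, 484, 0]) cube([149, 4332, 2520]);
translate([3567, 484, 0]) cube([149, 4332, 2520]);


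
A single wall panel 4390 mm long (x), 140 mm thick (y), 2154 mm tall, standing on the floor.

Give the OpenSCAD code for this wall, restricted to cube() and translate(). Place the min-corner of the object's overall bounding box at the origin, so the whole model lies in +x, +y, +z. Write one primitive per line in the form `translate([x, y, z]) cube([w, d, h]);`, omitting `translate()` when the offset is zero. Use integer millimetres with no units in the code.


cube([4390, 140, 2154]);


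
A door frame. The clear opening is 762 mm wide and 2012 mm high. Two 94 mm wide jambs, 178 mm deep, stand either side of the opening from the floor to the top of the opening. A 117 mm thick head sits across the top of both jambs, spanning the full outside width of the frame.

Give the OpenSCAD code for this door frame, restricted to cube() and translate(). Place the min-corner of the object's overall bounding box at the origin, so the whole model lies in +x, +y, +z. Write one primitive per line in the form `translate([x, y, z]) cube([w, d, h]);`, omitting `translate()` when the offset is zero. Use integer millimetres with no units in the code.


cube([94, 178, 2012]);
translate([856, 0, 0]) cube([94, 178, 2012]);
translate([0, 0, 2012]) cube([950, 178, 117]);


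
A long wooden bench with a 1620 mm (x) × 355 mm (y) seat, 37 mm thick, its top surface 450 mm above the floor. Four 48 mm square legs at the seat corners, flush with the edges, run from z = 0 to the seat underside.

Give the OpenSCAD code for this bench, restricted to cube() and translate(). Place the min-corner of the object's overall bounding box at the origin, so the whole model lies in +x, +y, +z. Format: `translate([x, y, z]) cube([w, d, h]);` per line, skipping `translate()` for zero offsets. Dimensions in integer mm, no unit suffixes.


translate([0, 0, 413]) cube([1620, 355, 37]);
cube([48, 48, 413]);
translate([0, 307, 0]) cube([48, 48, 413]);
translate([1572, 0, 0]) cube([48, 48, 413]);
translate([1572, 307, 0]) cube([48, 48, 413]);


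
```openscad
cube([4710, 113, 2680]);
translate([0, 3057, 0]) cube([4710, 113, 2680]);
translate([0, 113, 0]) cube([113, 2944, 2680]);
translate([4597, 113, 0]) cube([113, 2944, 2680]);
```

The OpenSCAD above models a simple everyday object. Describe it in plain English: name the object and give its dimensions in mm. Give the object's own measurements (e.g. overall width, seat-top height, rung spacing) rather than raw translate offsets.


The wall frame of a small rectangular building: four walls, each 2680 mm tall and 113 mm thick, enclosing a footprint 4710 mm (x) by 3170 mm (y) outside-to-outside, with no floor or roof. The front and back walls (the −y and +y sides) span the full width; the two side walls fit between them.


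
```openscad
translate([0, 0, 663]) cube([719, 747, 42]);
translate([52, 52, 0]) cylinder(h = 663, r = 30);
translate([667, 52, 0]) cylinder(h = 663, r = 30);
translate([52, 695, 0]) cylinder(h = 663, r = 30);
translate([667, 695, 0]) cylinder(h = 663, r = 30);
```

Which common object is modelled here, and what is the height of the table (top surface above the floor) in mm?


A table. The table height is 705 mm.

A 719×747×42 slab sits at z = 663 on four Ø60 mm round legs — a table. The top surface is at 663 + 42 = 705 mm.


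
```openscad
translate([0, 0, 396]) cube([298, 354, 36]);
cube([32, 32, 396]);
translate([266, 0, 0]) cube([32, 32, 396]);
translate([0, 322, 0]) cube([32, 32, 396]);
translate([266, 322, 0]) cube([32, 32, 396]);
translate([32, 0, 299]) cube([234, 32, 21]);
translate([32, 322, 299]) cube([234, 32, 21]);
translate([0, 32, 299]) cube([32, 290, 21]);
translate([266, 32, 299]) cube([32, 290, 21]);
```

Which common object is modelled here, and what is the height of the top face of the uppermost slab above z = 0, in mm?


A stool. The seat height is 432 mm.

A 298×354×36 slab at z = 396 on four corner posts — a stool. The seat top is 396 + 36 = 432 mm.


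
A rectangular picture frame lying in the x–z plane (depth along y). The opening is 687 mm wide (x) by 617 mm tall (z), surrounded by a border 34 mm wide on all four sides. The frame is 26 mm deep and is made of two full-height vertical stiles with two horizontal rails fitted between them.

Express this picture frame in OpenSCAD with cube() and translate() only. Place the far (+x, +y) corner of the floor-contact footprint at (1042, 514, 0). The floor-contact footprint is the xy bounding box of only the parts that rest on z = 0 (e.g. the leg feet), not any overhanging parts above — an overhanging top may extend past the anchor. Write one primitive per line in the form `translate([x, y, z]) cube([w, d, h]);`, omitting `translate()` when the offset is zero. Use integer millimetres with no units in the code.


translate([287, 488, 0]) cube([34, 26, 685]);
translate([1008, 488, 0]) cube([34, 26, 685]);
translate([321, 488, 0]) cube([687, 26, 34]);
translate([321, 488, 651]) cube([687, 26, 34]);


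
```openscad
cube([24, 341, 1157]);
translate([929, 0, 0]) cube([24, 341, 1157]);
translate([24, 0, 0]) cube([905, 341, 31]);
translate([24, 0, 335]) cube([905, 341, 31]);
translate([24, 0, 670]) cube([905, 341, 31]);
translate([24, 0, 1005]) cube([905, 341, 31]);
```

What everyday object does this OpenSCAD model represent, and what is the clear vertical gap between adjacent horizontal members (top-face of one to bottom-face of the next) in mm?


A bookshelf. The clear shelf gap is 304 mm.

Two tall side panels with 4 horizontal boards between them — a bookshelf. The first two shelf undersides are at z = 0 and z = 335; with shelf thickness 31, the clear gap is 335 − 0 − 31 = 304 mm.


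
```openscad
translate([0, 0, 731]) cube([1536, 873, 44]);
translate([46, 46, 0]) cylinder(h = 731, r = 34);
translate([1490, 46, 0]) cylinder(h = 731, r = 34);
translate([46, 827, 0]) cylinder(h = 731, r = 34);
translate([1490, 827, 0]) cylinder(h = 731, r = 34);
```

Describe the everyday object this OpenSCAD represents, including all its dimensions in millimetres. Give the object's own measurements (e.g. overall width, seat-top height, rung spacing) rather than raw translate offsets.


A rectangular dining table. The top is 1536×873×44 mm with its upper surface at z = 775 mm. It stands on four round legs of 68 mm diameter, each leg's bounding box inset 12 mm from the nearest pair of top edges, running from the floor to the underside of the top.


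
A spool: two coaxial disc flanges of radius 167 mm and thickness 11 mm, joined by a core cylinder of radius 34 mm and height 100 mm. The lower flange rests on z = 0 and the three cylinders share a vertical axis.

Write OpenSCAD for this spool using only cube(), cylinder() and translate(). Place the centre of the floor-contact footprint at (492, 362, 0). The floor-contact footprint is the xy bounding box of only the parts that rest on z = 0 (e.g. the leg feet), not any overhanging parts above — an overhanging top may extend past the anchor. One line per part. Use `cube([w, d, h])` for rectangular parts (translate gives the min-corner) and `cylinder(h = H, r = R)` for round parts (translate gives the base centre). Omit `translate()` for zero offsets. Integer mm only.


translate([492, 362, 0]) cylinder(h = 11, r = 167);
translate([492, 362, 11]) cylinder(h = 100, r = 34);
translate([492, 362, 111]) cylinder(h = 11, r = 167);


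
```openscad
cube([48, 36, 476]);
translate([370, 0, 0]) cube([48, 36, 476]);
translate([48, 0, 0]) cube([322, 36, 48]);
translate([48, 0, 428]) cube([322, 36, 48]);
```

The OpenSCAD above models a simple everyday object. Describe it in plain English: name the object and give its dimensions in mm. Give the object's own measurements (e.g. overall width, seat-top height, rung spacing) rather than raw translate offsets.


A rectangular picture frame lying in the x–z plane (depth along y). The opening is 322 mm wide (x) by 380 mm tall (z), surrounded by a border 48 mm wide on all four sides. The frame is 36 mm deep and is made of two full-height vertical stiles with two horizontal rails fitted between them.


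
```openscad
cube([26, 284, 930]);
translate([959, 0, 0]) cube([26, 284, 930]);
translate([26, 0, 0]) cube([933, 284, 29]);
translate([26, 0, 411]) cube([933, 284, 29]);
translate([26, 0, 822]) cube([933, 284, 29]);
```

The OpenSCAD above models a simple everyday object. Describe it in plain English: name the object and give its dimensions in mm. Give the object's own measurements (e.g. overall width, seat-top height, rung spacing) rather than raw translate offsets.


An open bookshelf. Two side panels, each 26 mm thick, 284 mm deep and 930 mm tall, stand 985 mm apart (outside-to-outside). Between them sit 3 shelves, each 29 mm thick and 284 mm deep, spanning the full gap between the sides. The bottom shelf rests on the floor (its underside at z = 0) and the clear gap between one shelf's top and the next shelf's underside is 382 mm.


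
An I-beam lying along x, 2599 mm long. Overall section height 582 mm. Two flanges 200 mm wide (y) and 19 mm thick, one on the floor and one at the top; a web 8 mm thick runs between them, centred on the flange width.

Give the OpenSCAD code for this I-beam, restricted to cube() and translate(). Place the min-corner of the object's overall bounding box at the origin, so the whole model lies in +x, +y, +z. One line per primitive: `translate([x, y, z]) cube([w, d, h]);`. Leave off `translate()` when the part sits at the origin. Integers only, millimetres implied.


cube([2599, 200, 19]);
translate([0, 96, 19]) cube([2599, 8, 544]);
translate([0, 0, 563]) cube([2599, 200, 19]);


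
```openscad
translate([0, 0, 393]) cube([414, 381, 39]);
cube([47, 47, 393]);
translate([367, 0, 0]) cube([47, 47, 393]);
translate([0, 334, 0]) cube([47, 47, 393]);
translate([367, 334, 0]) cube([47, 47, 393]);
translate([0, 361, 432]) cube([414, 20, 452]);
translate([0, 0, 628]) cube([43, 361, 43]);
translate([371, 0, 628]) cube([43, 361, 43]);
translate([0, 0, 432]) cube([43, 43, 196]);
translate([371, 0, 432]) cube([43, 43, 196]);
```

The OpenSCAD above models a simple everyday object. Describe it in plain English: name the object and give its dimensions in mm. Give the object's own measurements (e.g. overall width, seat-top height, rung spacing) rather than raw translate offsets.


A chair. The seat is a 414×381×39 mm slab with its top at z = 432 mm, on four 47×47 mm corner legs (flush with the seat edges, standing on z = 0). A flat backrest 20 mm thick, 452 mm tall, spans the full seat width and rises from the seat top along its +y edge, rear face flush with the rear of the seat. Two armrests of 43×43 mm section run along each side from the seat's front edge to the front of the backrest, top faces 239 mm above the seat top and outer faces flush with the seat's x-edges; a 43×43 mm post under the front of each armrest stands on the seat at the front corner.


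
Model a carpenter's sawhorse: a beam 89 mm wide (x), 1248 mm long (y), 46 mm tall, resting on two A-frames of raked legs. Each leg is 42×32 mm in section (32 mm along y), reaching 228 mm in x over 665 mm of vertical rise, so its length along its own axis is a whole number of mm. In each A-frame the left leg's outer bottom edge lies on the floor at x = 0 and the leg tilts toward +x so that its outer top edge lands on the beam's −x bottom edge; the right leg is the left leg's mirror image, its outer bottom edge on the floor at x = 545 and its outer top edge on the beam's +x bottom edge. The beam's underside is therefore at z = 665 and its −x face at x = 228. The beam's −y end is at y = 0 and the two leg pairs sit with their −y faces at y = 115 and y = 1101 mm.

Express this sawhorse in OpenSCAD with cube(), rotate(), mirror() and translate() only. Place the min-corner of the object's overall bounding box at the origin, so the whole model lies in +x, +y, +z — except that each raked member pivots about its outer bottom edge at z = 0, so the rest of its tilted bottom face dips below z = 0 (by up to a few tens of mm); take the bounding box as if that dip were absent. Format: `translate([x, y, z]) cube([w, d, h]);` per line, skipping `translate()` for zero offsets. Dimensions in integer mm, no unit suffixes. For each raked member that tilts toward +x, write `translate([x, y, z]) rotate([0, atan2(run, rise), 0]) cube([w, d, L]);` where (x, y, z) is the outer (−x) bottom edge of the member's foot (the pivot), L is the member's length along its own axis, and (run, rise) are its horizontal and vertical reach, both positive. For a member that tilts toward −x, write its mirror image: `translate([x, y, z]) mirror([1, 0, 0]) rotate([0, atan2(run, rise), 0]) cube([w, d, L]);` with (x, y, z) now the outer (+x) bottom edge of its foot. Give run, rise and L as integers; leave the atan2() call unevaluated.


// leg length = √(228² + 665²) = 703
// right-leg outer foot x = 2·228 + 89 = 545
// beam min-corner = (228, 0, 665)
translate([228, 0, 665]) cube([89, 1248, 46]);
translate([0, 115, 0]) rotate([0, atan2(228, 665), 0]) cube([42, 32, 703]);
translate([545, 115, 0]) mirror([1, 0, 0]) rotate([0, atan2(228, 665), 0]) cube([42, 32, 703]);
translate([0, 1101, 0]) rotate([0, atan2(228, 665), 0]) cube([42, 32, 703]);
translate([545, 1101, 0]) mirror([1, 0, 0]) rotate([0, atan2(228, 665), 0]) cube([42, 32, 703]);


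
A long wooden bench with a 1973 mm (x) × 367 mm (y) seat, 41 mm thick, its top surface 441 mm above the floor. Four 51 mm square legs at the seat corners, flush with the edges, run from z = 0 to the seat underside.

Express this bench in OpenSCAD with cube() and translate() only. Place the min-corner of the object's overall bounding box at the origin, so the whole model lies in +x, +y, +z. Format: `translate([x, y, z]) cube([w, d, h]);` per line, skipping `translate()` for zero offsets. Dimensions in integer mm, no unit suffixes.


// leg_h = 441 − 41 = 400
translate([0, 0, 400]) cube([1973, 367, 41]);
cube([51, 51, 400]);
translate([0, 316, 0]) cube([51, 51, 400]);
translate([1922, 0, 0]) cube([51, 51, 400]);
translate([1922, 316, 0]) cube([51, 51, 400]);


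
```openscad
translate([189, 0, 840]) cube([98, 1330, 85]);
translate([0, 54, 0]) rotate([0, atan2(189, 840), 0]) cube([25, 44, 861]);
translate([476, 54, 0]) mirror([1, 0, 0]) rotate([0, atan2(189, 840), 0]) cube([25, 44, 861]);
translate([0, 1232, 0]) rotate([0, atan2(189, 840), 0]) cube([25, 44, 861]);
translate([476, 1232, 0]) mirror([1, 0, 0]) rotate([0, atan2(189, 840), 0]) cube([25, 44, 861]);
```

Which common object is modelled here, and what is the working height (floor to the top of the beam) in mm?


A sawhorse. The overall height is 925 mm.

A beam across two mirrored pairs of raked legs — a sawhorse. The beam's underside is at z = 840 (matching the legs' vertical rise in atan2(189, 840)) and the beam is 85 mm tall, so its top is at 840 + 85 = 925 mm. The raked legs top out at the beam's underside, so that is the highest point.


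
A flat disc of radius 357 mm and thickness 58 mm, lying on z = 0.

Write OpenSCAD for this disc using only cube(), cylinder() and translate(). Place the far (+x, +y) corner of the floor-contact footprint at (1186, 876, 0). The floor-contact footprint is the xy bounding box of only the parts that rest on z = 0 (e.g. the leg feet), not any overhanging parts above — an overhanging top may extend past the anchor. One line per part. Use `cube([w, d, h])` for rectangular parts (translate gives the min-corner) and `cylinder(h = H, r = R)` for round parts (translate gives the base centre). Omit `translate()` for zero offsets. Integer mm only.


translate([829, 519, 0]) cylinder(h = 58, r = 357);


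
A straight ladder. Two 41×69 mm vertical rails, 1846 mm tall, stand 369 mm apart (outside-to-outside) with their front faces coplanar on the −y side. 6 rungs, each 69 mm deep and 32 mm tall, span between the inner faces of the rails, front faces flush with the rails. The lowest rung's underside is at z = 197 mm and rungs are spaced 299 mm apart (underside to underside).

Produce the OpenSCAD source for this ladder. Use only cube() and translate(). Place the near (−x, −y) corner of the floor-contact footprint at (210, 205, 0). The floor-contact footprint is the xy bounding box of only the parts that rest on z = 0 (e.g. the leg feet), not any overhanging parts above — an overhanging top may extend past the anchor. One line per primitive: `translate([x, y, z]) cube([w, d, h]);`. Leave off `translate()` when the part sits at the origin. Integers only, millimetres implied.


translate([210, 205, 0]) cube([41, 69, 1846]);
translate([538, 205, 0]) cube([41, 69, 1846]);
translate([251, 205, 197]) cube([287, 69, 32]);
translate([251, 205, 496]) cube([287, 69, 32]);
translate([251, 205, 795]) cube([287, 69, 32]);
translate([251, 205, 1094]) cube([287, 69, 32]);
translate([251, 205, 1393]) cube([287, 69, 32]);
translate([251, 205, 1692]) cube([287, 69, 32]);


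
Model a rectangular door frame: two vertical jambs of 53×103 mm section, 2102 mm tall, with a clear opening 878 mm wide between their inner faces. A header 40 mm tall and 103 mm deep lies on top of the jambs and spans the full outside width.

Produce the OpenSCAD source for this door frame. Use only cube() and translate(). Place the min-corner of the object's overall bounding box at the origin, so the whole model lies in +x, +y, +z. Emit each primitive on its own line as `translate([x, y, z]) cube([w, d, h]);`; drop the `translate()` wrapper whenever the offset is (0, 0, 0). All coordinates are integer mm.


cube([53, 103, 2102]);
translate([931, 0, 0]) cube([53, 103, 2102]);
translate([0, 0, 2102]) cube([984, 103, 40]);


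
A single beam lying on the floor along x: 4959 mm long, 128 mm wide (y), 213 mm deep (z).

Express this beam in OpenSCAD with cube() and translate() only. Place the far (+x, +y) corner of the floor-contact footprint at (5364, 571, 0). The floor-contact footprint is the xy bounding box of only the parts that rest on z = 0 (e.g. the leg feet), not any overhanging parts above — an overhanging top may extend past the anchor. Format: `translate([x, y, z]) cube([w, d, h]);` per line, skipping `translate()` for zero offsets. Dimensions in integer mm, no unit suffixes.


translate([405, 443, 0]) cube([4959, 128, 213]);


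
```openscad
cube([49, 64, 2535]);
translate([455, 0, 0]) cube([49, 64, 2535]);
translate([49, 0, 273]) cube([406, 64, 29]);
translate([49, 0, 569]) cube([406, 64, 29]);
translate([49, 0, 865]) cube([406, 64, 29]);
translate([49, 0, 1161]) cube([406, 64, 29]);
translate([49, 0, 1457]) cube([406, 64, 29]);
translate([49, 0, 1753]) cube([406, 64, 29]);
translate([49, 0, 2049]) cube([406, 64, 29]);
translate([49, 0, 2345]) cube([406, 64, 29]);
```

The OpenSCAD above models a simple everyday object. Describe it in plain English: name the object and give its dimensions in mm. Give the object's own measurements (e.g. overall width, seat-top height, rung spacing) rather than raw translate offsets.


A straight ladder. Two 49×64 mm vertical rails, 2535 mm tall, stand 504 mm apart (outside-to-outside) with their front faces coplanar on the −y side. 8 rungs, each 64 mm deep and 29 mm tall, span between the inner faces of the rails, front faces flush with the rails. The lowest rung's underside is at z = 273 mm and rungs are spaced 296 mm apart (underside to underside).


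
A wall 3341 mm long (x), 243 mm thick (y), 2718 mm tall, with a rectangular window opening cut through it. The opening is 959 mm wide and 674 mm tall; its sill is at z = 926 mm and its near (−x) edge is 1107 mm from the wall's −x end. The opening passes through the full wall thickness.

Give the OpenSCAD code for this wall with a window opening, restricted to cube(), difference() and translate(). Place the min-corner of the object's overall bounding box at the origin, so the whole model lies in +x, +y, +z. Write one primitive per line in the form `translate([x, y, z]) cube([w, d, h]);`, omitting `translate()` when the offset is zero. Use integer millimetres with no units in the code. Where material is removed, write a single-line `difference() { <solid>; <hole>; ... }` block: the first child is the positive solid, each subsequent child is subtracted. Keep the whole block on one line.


difference() { cube([3341, 243, 2718]); translate([1107, 0, 926]) cube([959, 243, 674]); }


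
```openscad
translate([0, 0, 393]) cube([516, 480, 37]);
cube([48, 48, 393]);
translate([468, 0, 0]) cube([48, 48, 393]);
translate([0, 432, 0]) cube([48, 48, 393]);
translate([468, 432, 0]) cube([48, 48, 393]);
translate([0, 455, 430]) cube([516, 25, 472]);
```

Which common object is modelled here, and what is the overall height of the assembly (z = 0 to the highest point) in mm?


A chair. The overall height is 902 mm.

A slab on four corner posts with a tall panel at the back — a chair. The seat slab sits at z = 393 with thickness 37, and the 472 mm backrest starts at the seat top, so the overall height is 393 + 37 + 472 = 902 mm.
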